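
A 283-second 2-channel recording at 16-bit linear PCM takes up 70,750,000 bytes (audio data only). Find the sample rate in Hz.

62,500 Hz

Bytes = sample_rate × seconds × bytes_per_sample × channels.
sample_rate = 70,750,000 / (283 × 2 × 2) = 70,750,000 / 1,132 = 62,500 Hz.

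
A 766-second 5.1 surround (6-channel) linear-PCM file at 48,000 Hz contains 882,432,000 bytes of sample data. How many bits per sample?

32 bits

Bytes per sample = 882,432,000 / (48,000 × 766 × 6) = 882,432,000 / 220,608,000 = 4.
Bit depth = 4 × 8 = 32 bits.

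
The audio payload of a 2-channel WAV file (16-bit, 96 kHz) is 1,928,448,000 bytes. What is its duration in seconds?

5,022 seconds

Byte rate = 96,000 × 2 × 2 = 384,000 bytes/s.
Duration = 1,928,448,000 / 384,000 = 5,022 s.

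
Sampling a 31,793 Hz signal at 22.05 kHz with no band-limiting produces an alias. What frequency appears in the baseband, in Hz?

9,743 Hz

Nyquist = 22,050/2 = 11,025 Hz; 31,793 Hz exceeds it.
Alias = |31,793 − 1×22,050| = |31,793 − 22,050| = 9,743 Hz.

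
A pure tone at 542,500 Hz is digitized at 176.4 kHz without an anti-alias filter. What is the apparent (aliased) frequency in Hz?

Nyquist = 176,400/2 = 88,200 Hz; 542,500 Hz exceeds it.
Alias = |542,500 − 3×176,400| = |542,500 − 529,200| = 13,300 Hz.

13,300 Hz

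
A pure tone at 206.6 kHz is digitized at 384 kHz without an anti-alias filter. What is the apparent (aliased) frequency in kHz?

Nyquist = 384,000/2 = 192,000 Hz; 206,600 Hz exceeds it.
Alias = |206,600 − 1×384,000| = |206,600 − 384,000| = 177,400 Hz = 177.4 kHz.

177.4 kHz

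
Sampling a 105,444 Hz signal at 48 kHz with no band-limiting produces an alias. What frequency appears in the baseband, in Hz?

Nyquist = 48,000/2 = 24,000 Hz; 105,444 Hz exceeds it.
Alias = |105,444 − 2×48,000| = |105,444 − 96,000| = 9,444 Hz.

9,444 Hz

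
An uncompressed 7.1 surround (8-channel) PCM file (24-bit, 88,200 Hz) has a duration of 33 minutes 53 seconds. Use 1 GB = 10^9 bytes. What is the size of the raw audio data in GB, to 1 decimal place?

Duration = 33 minutes 53 seconds = 2,033 s.
Bytes = 88,200 samples/s × 2,033 s × 3 bytes/sample × 8 ch = 4,303,454,400 bytes.
4,303,454,400 / 1,000,000,000 = 4.3 GB.

4.3 GB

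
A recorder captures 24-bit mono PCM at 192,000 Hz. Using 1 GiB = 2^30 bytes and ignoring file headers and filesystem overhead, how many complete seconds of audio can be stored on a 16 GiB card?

29,826 seconds

Uncompressed byte rate = 192,000 × 3 × 1 = 576,000 bytes/s.
Capacity = 16 × 1,073,741,824 = 17,179,869,184 bytes.
17,179,869,184 / 576,000 ≈ 29826.16 s → 29,826 seconds.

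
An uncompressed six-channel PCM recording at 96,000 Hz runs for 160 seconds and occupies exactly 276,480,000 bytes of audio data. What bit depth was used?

Bytes per sample = 276,480,000 / (96,000 × 160 × 6) = 276,480,000 / 92,160,000 = 3.
Bit depth = 3 × 8 = 24 bits.

24 bits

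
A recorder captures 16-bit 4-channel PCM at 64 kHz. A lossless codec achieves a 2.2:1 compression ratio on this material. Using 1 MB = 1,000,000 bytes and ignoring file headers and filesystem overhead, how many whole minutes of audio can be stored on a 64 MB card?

Uncompressed byte rate = 64,000 × 2 × 4 = 512,000 bytes/s.
After 2.2:1 compression, effective rate ≈ 232727.27 bytes/s.
Capacity = 64 × 1,000,000 = 64,000,000 bytes.
64,000,000 / effective rate ≈ 275 s → 4 minutes.

4 minutes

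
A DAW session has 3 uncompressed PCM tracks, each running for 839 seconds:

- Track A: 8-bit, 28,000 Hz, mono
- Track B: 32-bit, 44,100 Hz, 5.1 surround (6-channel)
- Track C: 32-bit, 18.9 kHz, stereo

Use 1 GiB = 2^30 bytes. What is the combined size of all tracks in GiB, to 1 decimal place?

Track A: 28,000 × 839 × 1 × 1 = 23,492,000 bytes.
Track B: 44,100 × 839 × 4 × 6 = 887,997,600 bytes.
Track C: 18,900 × 839 × 4 × 2 = 126,856,800 bytes.
Total = 1,038,346,400 bytes = 1.0 GiB.

1.0 GiB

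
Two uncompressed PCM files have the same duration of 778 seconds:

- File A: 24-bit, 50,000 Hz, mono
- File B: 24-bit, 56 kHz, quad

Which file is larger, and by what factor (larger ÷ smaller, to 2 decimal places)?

File B, by a factor of 4.48

File A: 50,000 × 3 × 1 = 150,000 bytes/s.
File B: 56,000 × 3 × 4 = 672,000 bytes/s.
File B is larger; ratio = 522,816,000 / 116,700,000 = 4.48.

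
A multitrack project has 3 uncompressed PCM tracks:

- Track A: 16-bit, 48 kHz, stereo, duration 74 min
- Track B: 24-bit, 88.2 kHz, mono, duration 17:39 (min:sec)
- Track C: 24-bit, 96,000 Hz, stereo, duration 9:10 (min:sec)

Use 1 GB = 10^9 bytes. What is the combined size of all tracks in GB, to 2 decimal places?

1.45 GB

Track A: 74 min = 4,440 s; 48,000 × 4,440 × 2 × 2 = 852,480,000 bytes.
Track B: 17:39 (min:sec) = 1,059 s; 88,200 × 1,059 × 3 × 1 = 280,211,400 bytes.
Track C: 9:10 (min:sec) = 550 s; 96,000 × 550 × 3 × 2 = 316,800,000 bytes.
Total = 1,449,491,400 bytes = 1.45 GB.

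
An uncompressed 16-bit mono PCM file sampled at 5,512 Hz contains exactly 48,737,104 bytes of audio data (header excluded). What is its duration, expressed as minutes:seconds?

73:41

Byte rate = 5,512 × 2 × 1 = 11,024 bytes/s.
Duration = 48,737,104 / 11,024 = 4,421 s.
4,421 s = 73:41.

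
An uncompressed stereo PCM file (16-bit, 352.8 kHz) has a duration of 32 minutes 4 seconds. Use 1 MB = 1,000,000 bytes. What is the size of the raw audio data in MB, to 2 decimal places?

Duration = 32 minutes 4 seconds = 1,924 s.
Bytes = 352,800 samples/s × 1,924 s × 2 bytes/sample × 2 ch = 2,715,148,800 bytes.
2,715,148,800 / 1,000,000 = 2715.15 MB.

2715.15 MB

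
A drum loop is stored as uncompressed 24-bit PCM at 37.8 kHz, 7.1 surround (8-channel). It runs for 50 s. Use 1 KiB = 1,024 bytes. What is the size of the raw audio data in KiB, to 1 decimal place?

Bytes = 37,800 samples/s × 50 s × 3 bytes/sample × 8 ch = 45,360,000 bytes.
45,360,000 / 1,024 = 44296.9 KiB.

44296.9 KiB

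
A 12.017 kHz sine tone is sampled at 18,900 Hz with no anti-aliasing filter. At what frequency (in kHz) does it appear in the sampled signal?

6.883 kHz

Nyquist = 18,900/2 = 9,450 Hz; 12,017 Hz exceeds it.
Alias = |12,017 − 1×18,900| = |12,017 − 18,900| = 6,883 Hz = 6.883 kHz.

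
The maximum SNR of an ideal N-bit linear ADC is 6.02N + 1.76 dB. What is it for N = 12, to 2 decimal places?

6.02 × 12 + 1.76 = 74.00 dB.

74.00 dB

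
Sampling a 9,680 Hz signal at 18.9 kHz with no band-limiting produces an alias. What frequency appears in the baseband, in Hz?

9,220 Hz

Nyquist = 18,900/2 = 9,450 Hz; 9,680 Hz exceeds it.
Alias = |9,680 − 1×18,900| = |9,680 − 18,900| = 9,220 Hz.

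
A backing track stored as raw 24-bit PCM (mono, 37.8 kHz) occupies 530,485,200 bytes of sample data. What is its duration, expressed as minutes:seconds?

77:58

Byte rate = 37,800 × 3 × 1 = 113,400 bytes/s.
Duration = 530,485,200 / 113,400 = 4,678 s.
4,678 s = 77:58.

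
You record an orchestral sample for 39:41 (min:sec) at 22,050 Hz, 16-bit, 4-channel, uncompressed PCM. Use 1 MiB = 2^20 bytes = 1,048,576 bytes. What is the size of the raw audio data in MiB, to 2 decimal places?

400.55 MiB

Duration = 39:41 (min:sec) = 2,381 s.
Bytes = 22,050 samples/s × 2,381 s × 2 bytes/sample × 4 ch = 420,008,400 bytes.
420,008,400 / 1,048,576 = 400.55 MiB.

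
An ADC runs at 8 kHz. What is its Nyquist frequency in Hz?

Nyquist frequency = sample rate / 2 = 8,000 / 2 = 4,000 Hz.

4,000 Hz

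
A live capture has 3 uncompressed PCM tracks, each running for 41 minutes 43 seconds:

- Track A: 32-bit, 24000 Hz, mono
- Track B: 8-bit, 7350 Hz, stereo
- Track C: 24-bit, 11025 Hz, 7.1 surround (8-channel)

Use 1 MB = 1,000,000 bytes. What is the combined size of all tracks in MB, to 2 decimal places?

41 minutes 43 seconds = 2,503 s.
Track A: 24,000 × 2,503 × 4 × 1 = 240,288,000 bytes.
Track B: 7,350 × 2,503 × 1 × 2 = 36,794,100 bytes.
Track C: 11,025 × 2,503 × 3 × 8 = 662,293,800 bytes.
Total = 939,375,900 bytes = 939.38 MB.

939.38 MB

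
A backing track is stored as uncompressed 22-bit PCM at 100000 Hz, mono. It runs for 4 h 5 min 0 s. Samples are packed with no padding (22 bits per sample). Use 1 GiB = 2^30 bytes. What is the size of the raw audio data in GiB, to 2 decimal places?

3.76 GiB

Duration = 4 h 5 min 0 s = 14,700 s.
Bits = 100,000 × 14,700 × 22 × 1 = 32,340,000,000 bits = 4,042,500,000 bytes.
4,042,500,000 / 1,073,741,824 = 3.76 GiB.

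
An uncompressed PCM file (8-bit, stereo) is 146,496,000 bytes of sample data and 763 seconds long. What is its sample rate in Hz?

96,000 Hz

Bytes = sample_rate × seconds × bytes_per_sample × channels.
sample_rate = 146,496,000 / (763 × 1 × 2) = 146,496,000 / 1,526 = 96,000 Hz.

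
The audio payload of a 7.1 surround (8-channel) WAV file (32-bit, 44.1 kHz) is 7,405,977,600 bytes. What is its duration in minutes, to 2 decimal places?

87.47 minutes

Byte rate = 44,100 × 4 × 8 = 1,411,200 bytes/s.
Duration = 7,405,977,600 / 1,411,200 = 5,248 s.
5,248 s / 60 = 87.47 minutes.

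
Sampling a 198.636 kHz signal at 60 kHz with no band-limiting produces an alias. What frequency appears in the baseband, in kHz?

Nyquist = 60,000/2 = 30,000 Hz; 198,636 Hz exceeds it.
Alias = |198,636 − 3×60,000| = |198,636 − 180,000| = 18,636 Hz = 18.636 kHz.

18.636 kHz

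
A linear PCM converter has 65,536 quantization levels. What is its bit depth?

log2(65,536) = 16.

16 bits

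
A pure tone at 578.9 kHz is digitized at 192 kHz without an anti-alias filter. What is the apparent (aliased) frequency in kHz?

2.9 kHz

Nyquist = 192,000/2 = 96,000 Hz; 578,900 Hz exceeds it.
Alias = |578,900 − 3×192,000| = |578,900 − 576,000| = 2,900 Hz = 2.9 kHz.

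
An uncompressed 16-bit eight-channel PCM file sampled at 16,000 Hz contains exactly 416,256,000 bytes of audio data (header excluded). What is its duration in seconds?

Byte rate = 16,000 × 2 × 8 = 256,000 bytes/s.
Duration = 416,256,000 / 256,000 = 1,626 s.

1,626 seconds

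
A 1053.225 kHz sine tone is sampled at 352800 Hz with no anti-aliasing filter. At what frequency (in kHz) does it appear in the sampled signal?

Nyquist = 352,800/2 = 176,400 Hz; 1,053,225 Hz exceeds it.
Alias = |1,053,225 − 3×352,800| = |1,053,225 − 1,058,400| = 5,175 Hz = 5.175 kHz.

5.175 kHz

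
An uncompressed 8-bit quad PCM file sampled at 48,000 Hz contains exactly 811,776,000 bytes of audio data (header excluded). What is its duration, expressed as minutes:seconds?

Byte rate = 48,000 × 1 × 4 = 192,000 bytes/s.
Duration = 811,776,000 / 192,000 = 4,228 s.
4,228 s = 70:28.

70:28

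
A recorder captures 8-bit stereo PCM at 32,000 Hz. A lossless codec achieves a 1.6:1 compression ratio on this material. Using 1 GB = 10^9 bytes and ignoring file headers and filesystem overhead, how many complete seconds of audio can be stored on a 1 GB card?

Uncompressed byte rate = 32,000 × 1 × 2 = 64,000 bytes/s.
After 1.6:1 compression, effective rate ≈ 40000 bytes/s.
Capacity = 1 × 1,000,000,000 = 1,000,000,000 bytes.
1,000,000,000 / effective rate ≈ 25000 s → 25,000 seconds.

25,000 seconds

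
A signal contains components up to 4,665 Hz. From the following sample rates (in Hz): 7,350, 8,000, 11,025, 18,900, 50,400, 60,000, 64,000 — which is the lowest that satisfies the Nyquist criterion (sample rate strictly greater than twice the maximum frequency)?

Need sample rate > 2 × 4,665 = 9,330 Hz.
Lowest listed rate above 9,330 Hz is 11,025 Hz.

11,025 Hz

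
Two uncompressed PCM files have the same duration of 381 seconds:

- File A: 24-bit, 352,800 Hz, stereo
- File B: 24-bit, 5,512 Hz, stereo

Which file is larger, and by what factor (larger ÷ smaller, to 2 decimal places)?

File A: 352,800 × 3 × 2 = 2,116,800 bytes/s.
File B: 5,512 × 3 × 2 = 33,072 bytes/s.
File A is larger; ratio = 806,500,800 / 12,600,432 = 64.01.

File A, by a factor of 64.01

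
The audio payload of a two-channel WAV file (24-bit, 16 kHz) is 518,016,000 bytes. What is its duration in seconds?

5,396 seconds

Byte rate = 16,000 × 3 × 2 = 96,000 bytes/s.
Duration = 518,016,000 / 96,000 = 5,396 s.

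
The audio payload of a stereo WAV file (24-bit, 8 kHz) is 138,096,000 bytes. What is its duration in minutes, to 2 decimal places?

Byte rate = 8,000 × 3 × 2 = 48,000 bytes/s.
Duration = 138,096,000 / 48,000 = 2,877 s.
2,877 s / 60 = 47.95 minutes.

47.95 minutes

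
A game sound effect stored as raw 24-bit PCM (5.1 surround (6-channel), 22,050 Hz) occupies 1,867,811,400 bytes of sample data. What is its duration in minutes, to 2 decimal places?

Byte rate = 22,050 × 3 × 6 = 396,900 bytes/s.
Duration = 1,867,811,400 / 396,900 = 4,706 s.
4,706 s / 60 = 78.43 minutes.

78.43 minutes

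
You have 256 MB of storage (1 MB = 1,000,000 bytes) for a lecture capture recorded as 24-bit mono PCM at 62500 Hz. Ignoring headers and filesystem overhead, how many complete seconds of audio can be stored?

1,365 seconds

Uncompressed byte rate = 62,500 × 3 × 1 = 187,500 bytes/s.
Capacity = 256 × 1,000,000 = 256,000,000 bytes.
256,000,000 / 187,500 ≈ 1365.33 s → 1,365 seconds.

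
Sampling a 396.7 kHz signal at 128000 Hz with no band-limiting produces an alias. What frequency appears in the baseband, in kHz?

Nyquist = 128,000/2 = 64,000 Hz; 396,700 Hz exceeds it.
Alias = |396,700 − 3×128,000| = |396,700 − 384,000| = 12,700 Hz = 12.7 kHz.

12.7 kHz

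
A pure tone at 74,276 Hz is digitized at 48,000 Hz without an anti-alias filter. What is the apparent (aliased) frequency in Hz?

Nyquist = 48,000/2 = 24,000 Hz; 74,276 Hz exceeds it.
Alias = |74,276 − 2×48,000| = |74,276 − 96,000| = 21,724 Hz.

21,724 Hz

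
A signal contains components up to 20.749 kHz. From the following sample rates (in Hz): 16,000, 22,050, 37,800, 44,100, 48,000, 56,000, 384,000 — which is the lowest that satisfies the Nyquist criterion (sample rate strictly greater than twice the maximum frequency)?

Need sample rate > 2 × 20,749 = 41,498 Hz.
Lowest listed rate above 41,498 Hz is 44,100 Hz.

44,100 Hz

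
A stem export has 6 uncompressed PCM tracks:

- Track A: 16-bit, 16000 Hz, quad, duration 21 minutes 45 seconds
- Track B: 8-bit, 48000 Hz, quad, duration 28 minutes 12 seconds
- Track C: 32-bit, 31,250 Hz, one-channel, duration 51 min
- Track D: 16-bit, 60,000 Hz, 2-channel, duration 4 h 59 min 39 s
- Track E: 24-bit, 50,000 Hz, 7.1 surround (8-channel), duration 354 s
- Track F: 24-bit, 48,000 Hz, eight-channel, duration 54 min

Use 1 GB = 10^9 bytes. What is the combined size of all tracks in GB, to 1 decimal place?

9.3 GB

Track A: 21 minutes 45 seconds = 1,305 s; 16,000 × 1,305 × 2 × 4 = 167,040,000 bytes.
Track B: 28 minutes 12 seconds = 1,692 s; 48,000 × 1,692 × 1 × 4 = 324,864,000 bytes.
Track C: 51 min = 3,060 s; 31,250 × 3,060 × 4 × 1 = 382,500,000 bytes.
Track D: 4 h 59 min 39 s = 17,979 s; 60,000 × 17,979 × 2 × 2 = 4,314,960,000 bytes.
Track E: 50,000 × 354 × 3 × 8 = 424,800,000 bytes.
Track F: 54 min = 3,240 s; 48,000 × 3,240 × 3 × 8 = 3,732,480,000 bytes.
Total = 9,346,644,000 bytes = 9.3 GB.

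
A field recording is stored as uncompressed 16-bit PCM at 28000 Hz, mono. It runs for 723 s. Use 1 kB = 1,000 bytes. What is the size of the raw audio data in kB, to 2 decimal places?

Bytes = 28,000 samples/s × 723 s × 2 bytes/sample × 1 ch = 40,488,000 bytes.
40,488,000 / 1,000 = 40488.00 kB.

40488.00 kB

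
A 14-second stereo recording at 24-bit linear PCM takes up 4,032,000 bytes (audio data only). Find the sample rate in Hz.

Bytes = sample_rate × seconds × bytes_per_sample × channels.
sample_rate = 4,032,000 / (14 × 3 × 2) = 4,032,000 / 84 = 48,000 Hz.

48,000 Hz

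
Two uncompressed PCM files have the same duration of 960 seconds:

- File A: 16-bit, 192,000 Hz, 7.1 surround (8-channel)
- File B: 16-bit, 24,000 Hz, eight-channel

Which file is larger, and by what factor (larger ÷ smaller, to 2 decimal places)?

File A, by a factor of 8.00

File A: 192,000 × 2 × 8 = 3,072,000 bytes/s.
File B: 24,000 × 2 × 8 = 384,000 bytes/s.
File A is larger; ratio = 2,949,120,000 / 368,640,000 = 8.00.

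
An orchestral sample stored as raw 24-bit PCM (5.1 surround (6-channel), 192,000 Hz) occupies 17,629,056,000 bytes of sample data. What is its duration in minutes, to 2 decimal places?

85.02 minutes

Byte rate = 192,000 × 3 × 6 = 3,456,000 bytes/s.
Duration = 17,629,056,000 / 3,456,000 = 5,101 s.
5,101 s / 60 = 85.02 minutes.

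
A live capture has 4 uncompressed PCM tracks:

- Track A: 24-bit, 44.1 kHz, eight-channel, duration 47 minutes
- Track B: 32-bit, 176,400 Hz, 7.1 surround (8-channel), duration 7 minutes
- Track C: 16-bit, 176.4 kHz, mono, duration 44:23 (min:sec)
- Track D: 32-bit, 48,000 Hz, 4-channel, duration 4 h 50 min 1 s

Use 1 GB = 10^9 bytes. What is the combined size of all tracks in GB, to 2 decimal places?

Track A: 47 minutes = 2,820 s; 44,100 × 2,820 × 3 × 8 = 2,984,688,000 bytes.
Track B: 7 minutes = 420 s; 176,400 × 420 × 4 × 8 = 2,370,816,000 bytes.
Track C: 44:23 (min:sec) = 2,663 s; 176,400 × 2,663 × 2 × 1 = 939,506,400 bytes.
Track D: 4 h 50 min 1 s = 17,401 s; 48,000 × 17,401 × 4 × 4 = 13,363,968,000 bytes.
Total = 19,658,978,400 bytes = 19.66 GB.

19.66 GB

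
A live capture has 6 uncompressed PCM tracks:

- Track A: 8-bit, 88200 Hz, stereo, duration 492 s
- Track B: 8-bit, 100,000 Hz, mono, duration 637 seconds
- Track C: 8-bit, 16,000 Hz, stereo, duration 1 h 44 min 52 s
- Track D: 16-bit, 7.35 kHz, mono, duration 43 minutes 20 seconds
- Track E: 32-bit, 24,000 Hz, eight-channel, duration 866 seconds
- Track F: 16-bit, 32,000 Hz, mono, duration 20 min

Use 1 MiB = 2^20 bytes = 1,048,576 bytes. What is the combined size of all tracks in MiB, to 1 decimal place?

Track A: 88,200 × 492 × 1 × 2 = 86,788,800 bytes.
Track B: 100,000 × 637 × 1 × 1 = 63,700,000 bytes.
Track C: 1 h 44 min 52 s = 6,292 s; 16,000 × 6,292 × 1 × 2 = 201,344,000 bytes.
Track D: 43 minutes 20 seconds = 2,600 s; 7,350 × 2,600 × 2 × 1 = 38,220,000 bytes.
Track E: 24,000 × 866 × 4 × 8 = 665,088,000 bytes.
Track F: 20 min = 1,200 s; 32,000 × 1,200 × 2 × 1 = 76,800,000 bytes.
Total = 1,131,940,800 bytes = 1079.5 MiB.

1079.5 MiB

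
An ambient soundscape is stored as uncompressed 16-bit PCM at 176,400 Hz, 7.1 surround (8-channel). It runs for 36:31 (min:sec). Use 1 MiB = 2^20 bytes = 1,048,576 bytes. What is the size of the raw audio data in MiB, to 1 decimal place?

5897.4 MiB

Duration = 36:31 (min:sec) = 2,191 s.
Bytes = 176,400 samples/s × 2,191 s × 2 bytes/sample × 8 ch = 6,183,878,400 bytes.
6,183,878,400 / 1,048,576 = 5897.4 MiB.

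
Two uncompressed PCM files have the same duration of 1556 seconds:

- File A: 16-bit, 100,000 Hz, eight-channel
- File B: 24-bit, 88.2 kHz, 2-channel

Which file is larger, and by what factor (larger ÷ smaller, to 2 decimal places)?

File A: 100,000 × 2 × 8 = 1,600,000 bytes/s.
File B: 88,200 × 3 × 2 = 529,200 bytes/s.
File A is larger; ratio = 2,489,600,000 / 823,435,200 = 3.02.

File A, by a factor of 3.02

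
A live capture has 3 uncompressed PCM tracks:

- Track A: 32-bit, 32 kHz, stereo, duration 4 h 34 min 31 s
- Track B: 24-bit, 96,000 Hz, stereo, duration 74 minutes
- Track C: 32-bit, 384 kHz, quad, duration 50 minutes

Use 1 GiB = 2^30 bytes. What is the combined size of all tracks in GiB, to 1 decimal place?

Track A: 4 h 34 min 31 s = 16,471 s; 32,000 × 16,471 × 4 × 2 = 4,216,576,000 bytes.
Track B: 74 minutes = 4,440 s; 96,000 × 4,440 × 3 × 2 = 2,557,440,000 bytes.
Track C: 50 minutes = 3,000 s; 384,000 × 3,000 × 4 × 4 = 18,432,000,000 bytes.
Total = 25,206,016,000 bytes = 23.5 GiB.

23.5 GiB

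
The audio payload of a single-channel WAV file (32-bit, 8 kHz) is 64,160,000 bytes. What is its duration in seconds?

Byte rate = 8,000 × 4 × 1 = 32,000 bytes/s.
Duration = 64,160,000 / 32,000 = 2,005 s.

2,005 seconds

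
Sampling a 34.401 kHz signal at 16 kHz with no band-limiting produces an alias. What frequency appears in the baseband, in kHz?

Nyquist = 16,000/2 = 8,000 Hz; 34,401 Hz exceeds it.
Alias = |34,401 − 2×16,000| = |34,401 − 32,000| = 2,401 Hz = 2.401 kHz.

2.401 kHz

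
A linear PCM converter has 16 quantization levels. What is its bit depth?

4 bits

log2(16) = 4.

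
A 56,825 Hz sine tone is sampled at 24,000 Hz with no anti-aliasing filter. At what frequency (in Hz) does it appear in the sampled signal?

Nyquist = 24,000/2 = 12,000 Hz; 56,825 Hz exceeds it.
Alias = |56,825 − 2×24,000| = |56,825 − 48,000| = 8,825 Hz.

8,825 Hz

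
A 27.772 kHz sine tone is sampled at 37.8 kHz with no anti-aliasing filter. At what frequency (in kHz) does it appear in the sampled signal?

Nyquist = 37,800/2 = 18,900 Hz; 27,772 Hz exceeds it.
Alias = |27,772 − 1×37,800| = |27,772 − 37,800| = 10,028 Hz = 10.028 kHz.

10.028 kHz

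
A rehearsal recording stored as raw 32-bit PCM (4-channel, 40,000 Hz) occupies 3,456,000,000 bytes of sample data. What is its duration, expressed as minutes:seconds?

90:00

Byte rate = 40,000 × 4 × 4 = 640,000 bytes/s.
Duration = 3,456,000,000 / 640,000 = 5,400 s.
5,400 s = 90:00.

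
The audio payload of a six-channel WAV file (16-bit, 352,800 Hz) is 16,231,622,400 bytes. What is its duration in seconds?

3,834 seconds

Byte rate = 352,800 × 2 × 6 = 4,233,600 bytes/s.
Duration = 16,231,622,400 / 4,233,600 = 3,834 s.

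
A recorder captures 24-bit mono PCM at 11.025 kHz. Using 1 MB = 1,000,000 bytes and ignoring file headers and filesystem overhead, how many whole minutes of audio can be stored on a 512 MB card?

257 minutes

Uncompressed byte rate = 11,025 × 3 × 1 = 33,075 bytes/s.
Capacity = 512 × 1,000,000 = 512,000,000 bytes.
512,000,000 / 33,075 ≈ 15479.97 s → 257 minutes.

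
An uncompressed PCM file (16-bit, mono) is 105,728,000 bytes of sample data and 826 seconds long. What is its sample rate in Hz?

64,000 Hz

Bytes = sample_rate × seconds × bytes_per_sample × channels.
sample_rate = 105,728,000 / (826 × 2 × 1) = 105,728,000 / 1,652 = 64,000 Hz.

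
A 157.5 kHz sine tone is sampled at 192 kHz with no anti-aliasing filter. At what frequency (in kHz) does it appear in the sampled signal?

34.5 kHz

Nyquist = 192,000/2 = 96,000 Hz; 157,500 Hz exceeds it.
Alias = |157,500 − 1×192,000| = |157,500 − 192,000| = 34,500 Hz = 34.5 kHz.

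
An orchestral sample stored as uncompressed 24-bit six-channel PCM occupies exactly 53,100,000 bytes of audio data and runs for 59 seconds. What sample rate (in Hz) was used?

50,000 Hz

Bytes = sample_rate × seconds × bytes_per_sample × channels.
sample_rate = 53,100,000 / (59 × 3 × 6) = 53,100,000 / 1,062 = 50,000 Hz.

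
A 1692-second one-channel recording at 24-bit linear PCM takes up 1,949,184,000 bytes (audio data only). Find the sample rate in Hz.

384,000 Hz

Bytes = sample_rate × seconds × bytes_per_sample × channels.
sample_rate = 1,949,184,000 / (1,692 × 3 × 1) = 1,949,184,000 / 5,076 = 384,000 Hz.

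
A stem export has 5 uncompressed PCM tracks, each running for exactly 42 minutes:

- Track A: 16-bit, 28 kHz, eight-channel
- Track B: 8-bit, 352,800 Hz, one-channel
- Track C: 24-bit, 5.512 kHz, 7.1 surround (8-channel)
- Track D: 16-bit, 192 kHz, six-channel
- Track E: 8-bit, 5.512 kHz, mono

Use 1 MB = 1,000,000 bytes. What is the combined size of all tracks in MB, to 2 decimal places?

exactly 42 minutes = 2,520 s.
Track A: 28,000 × 2,520 × 2 × 8 = 1,128,960,000 bytes.
Track B: 352,800 × 2,520 × 1 × 1 = 889,056,000 bytes.
Track C: 5,512 × 2,520 × 3 × 8 = 333,365,760 bytes.
Track D: 192,000 × 2,520 × 2 × 6 = 5,806,080,000 bytes.
Track E: 5,512 × 2,520 × 1 × 1 = 13,890,240 bytes.
Total = 8,171,352,000 bytes = 8171.35 MB.

8171.35 MB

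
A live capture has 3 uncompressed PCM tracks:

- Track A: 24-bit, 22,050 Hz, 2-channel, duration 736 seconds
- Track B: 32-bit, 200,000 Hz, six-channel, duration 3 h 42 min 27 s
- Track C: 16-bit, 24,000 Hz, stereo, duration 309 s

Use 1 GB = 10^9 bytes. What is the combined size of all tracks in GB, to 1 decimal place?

64.2 GB

Track A: 22,050 × 736 × 3 × 2 = 97,372,800 bytes.
Track B: 3 h 42 min 27 s = 13,347 s; 200,000 × 13,347 × 4 × 6 = 64,065,600,000 bytes.
Track C: 24,000 × 309 × 2 × 2 = 29,664,000 bytes.
Total = 64,192,636,800 bytes = 64.2 GB.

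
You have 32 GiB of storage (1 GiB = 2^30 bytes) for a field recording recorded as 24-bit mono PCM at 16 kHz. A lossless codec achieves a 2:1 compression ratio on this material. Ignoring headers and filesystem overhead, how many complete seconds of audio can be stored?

1,431,655 seconds

Uncompressed byte rate = 16,000 × 3 × 1 = 48,000 bytes/s.
After 2:1 compression, effective rate ≈ 24000 bytes/s.
Capacity = 32 × 1,073,741,824 = 34,359,738,368 bytes.
34,359,738,368 / effective rate ≈ 1431655.77 s → 1,431,655 seconds.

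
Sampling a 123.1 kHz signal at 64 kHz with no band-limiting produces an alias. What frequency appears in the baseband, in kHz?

Nyquist = 64,000/2 = 32,000 Hz; 123,100 Hz exceeds it.
Alias = |123,100 − 2×64,000| = |123,100 − 128,000| = 4,900 Hz = 4.9 kHz.

4.9 kHz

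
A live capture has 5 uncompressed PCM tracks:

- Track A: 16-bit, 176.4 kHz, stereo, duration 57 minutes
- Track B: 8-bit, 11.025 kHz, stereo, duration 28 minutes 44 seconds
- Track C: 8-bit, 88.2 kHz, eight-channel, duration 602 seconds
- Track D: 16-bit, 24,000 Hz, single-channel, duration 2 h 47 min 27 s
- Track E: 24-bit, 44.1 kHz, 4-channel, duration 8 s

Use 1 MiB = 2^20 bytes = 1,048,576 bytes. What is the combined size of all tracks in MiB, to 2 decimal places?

3206.66 MiB

Track A: 57 minutes = 3,420 s; 176,400 × 3,420 × 2 × 2 = 2,413,152,000 bytes.
Track B: 28 minutes 44 seconds = 1,724 s; 11,025 × 1,724 × 1 × 2 = 38,014,200 bytes.
Track C: 88,200 × 602 × 1 × 8 = 424,771,200 bytes.
Track D: 2 h 47 min 27 s = 10,047 s; 24,000 × 10,047 × 2 × 1 = 482,256,000 bytes.
Track E: 44,100 × 8 × 3 × 4 = 4,233,600 bytes.
Total = 3,362,427,000 bytes = 3206.66 MiB.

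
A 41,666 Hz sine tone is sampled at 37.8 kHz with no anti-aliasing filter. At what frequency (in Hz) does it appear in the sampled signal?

3,866 Hz

Nyquist = 37,800/2 = 18,900 Hz; 41,666 Hz exceeds it.
Alias = |41,666 − 1×37,800| = |41,666 − 37,800| = 3,866 Hz.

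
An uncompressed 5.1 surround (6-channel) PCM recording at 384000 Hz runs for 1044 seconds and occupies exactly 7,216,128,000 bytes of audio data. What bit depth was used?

24 bits

Bytes per sample = 7,216,128,000 / (384,000 × 1,044 × 6) = 7,216,128,000 / 2,405,376,000 = 3.
Bit depth = 3 × 8 = 24 bits.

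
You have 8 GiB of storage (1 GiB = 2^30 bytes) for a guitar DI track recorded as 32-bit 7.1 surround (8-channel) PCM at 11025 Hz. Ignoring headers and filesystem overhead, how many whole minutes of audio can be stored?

405 minutes

Uncompressed byte rate = 11,025 × 4 × 8 = 352,800 bytes/s.
Capacity = 8 × 1,073,741,824 = 8,589,934,592 bytes.
8,589,934,592 / 352,800 ≈ 24347.89 s → 405 minutes.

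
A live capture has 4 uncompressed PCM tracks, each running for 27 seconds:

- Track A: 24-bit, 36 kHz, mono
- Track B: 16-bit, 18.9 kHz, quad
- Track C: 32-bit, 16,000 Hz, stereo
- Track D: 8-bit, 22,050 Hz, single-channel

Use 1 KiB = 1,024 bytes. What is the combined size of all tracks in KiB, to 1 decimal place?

Track A: 36,000 × 27 × 3 × 1 = 2,916,000 bytes.
Track B: 18,900 × 27 × 2 × 4 = 4,082,400 bytes.
Track C: 16,000 × 27 × 4 × 2 = 3,456,000 bytes.
Track D: 22,050 × 27 × 1 × 1 = 595,350 bytes.
Total = 11,049,750 bytes = 10790.8 KiB.

10790.8 KiB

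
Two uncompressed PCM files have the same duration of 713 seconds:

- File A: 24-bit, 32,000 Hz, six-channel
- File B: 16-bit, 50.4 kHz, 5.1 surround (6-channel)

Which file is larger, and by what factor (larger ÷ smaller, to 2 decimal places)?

File A: 32,000 × 3 × 6 = 576,000 bytes/s.
File B: 50,400 × 2 × 6 = 604,800 bytes/s.
File B is larger; ratio = 431,222,400 / 410,688,000 = 1.05.

File B, by a factor of 1.05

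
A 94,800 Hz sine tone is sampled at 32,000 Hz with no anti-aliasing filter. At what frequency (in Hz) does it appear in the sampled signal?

Nyquist = 32,000/2 = 16,000 Hz; 94,800 Hz exceeds it.
Alias = |94,800 − 3×32,000| = |94,800 − 96,000| = 1,200 Hz.

1,200 Hz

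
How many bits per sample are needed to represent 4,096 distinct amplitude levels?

log2(4,096) = 12.

12 bits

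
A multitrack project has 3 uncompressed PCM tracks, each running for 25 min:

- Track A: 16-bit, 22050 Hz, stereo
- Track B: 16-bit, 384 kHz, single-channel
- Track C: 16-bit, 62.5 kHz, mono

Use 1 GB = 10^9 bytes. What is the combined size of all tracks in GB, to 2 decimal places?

25 min = 1,500 s.
Track A: 22,050 × 1,500 × 2 × 2 = 132,300,000 bytes.
Track B: 384,000 × 1,500 × 2 × 1 = 1,152,000,000 bytes.
Track C: 62,500 × 1,500 × 2 × 1 = 187,500,000 bytes.
Total = 1,471,800,000 bytes = 1.47 GB.

1.47 GB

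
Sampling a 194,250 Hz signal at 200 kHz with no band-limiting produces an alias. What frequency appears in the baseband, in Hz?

Nyquist = 200,000/2 = 100,000 Hz; 194,250 Hz exceeds it.
Alias = |194,250 − 1×200,000| = |194,250 − 200,000| = 5,750 Hz.

5,750 Hz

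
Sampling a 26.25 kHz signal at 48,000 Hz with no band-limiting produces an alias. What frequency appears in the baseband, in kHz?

21.75 kHz

Nyquist = 48,000/2 = 24,000 Hz; 26,250 Hz exceeds it.
Alias = |26,250 − 1×48,000| = |26,250 − 48,000| = 21,750 Hz = 21.75 kHz.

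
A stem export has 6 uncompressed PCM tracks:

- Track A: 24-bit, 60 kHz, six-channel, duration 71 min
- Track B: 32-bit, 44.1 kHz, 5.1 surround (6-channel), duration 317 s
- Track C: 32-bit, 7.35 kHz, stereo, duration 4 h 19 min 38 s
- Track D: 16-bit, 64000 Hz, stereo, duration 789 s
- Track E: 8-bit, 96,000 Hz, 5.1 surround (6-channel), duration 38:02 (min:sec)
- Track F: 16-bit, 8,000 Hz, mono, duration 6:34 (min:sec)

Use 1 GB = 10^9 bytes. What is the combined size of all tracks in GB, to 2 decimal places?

7.38 GB

Track A: 71 min = 4,260 s; 60,000 × 4,260 × 3 × 6 = 4,600,800,000 bytes.
Track B: 44,100 × 317 × 4 × 6 = 335,512,800 bytes.
Track C: 4 h 19 min 38 s = 15,578 s; 7,350 × 15,578 × 4 × 2 = 915,986,400 bytes.
Track D: 64,000 × 789 × 2 × 2 = 201,984,000 bytes.
Track E: 38:02 (min:sec) = 2,282 s; 96,000 × 2,282 × 1 × 6 = 1,314,432,000 bytes.
Track F: 6:34 (min:sec) = 394 s; 8,000 × 394 × 2 × 1 = 6,304,000 bytes.
Total = 7,375,019,200 bytes = 7.38 GB.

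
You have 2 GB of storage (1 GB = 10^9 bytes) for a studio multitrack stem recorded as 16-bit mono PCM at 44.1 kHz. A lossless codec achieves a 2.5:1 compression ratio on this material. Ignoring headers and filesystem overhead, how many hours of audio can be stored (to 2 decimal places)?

15.75 hours

Uncompressed byte rate = 44,100 × 2 × 1 = 88,200 bytes/s.
After 2.5:1 compression, effective rate ≈ 35280 bytes/s.
Capacity = 2 × 1,000,000,000 = 2,000,000,000 bytes.
2,000,000,000 / effective rate ≈ 56689.34 s → 15.75 hours.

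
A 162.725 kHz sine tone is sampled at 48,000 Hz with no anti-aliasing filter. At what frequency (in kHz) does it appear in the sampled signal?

18.725 kHz

Nyquist = 48,000/2 = 24,000 Hz; 162,725 Hz exceeds it.
Alias = |162,725 − 3×48,000| = |162,725 − 144,000| = 18,725 Hz = 18.725 kHz.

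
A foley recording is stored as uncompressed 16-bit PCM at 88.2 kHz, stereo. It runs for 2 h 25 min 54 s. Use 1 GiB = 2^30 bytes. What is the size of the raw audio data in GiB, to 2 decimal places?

Duration = 2 h 25 min 54 s = 8,754 s.
Bytes = 88,200 samples/s × 8,754 s × 2 bytes/sample × 2 ch = 3,088,411,200 bytes.
3,088,411,200 / 1,073,741,824 = 2.88 GiB.

2.88 GiB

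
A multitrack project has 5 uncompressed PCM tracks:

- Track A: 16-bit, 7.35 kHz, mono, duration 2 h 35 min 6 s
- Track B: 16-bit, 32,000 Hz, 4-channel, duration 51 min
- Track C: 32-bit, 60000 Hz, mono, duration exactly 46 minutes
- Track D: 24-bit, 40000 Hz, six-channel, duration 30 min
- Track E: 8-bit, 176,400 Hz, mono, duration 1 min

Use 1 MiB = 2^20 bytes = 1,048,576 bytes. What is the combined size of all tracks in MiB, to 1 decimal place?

Track A: 2 h 35 min 6 s = 9,306 s; 7,350 × 9,306 × 2 × 1 = 136,798,200 bytes.
Track B: 51 min = 3,060 s; 32,000 × 3,060 × 2 × 4 = 783,360,000 bytes.
Track C: exactly 46 minutes = 2,760 s; 60,000 × 2,760 × 4 × 1 = 662,400,000 bytes.
Track D: 30 min = 1,800 s; 40,000 × 1,800 × 3 × 6 = 1,296,000,000 bytes.
Track E: 1 min = 60 s; 176,400 × 60 × 1 × 1 = 10,584,000 bytes.
Total = 2,889,142,200 bytes = 2755.3 MiB.

2755.3 MiB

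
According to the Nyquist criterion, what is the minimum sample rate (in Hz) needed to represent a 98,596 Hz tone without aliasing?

Minimum sample rate = 2 × 98,596 Hz = 197,192 Hz.

197,192 Hz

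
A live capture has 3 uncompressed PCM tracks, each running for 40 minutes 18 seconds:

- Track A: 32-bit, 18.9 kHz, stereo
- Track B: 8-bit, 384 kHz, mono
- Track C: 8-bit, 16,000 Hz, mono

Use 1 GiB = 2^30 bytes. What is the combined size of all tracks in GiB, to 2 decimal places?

40 minutes 18 seconds = 2,418 s.
Track A: 18,900 × 2,418 × 4 × 2 = 365,601,600 bytes.
Track B: 384,000 × 2,418 × 1 × 1 = 928,512,000 bytes.
Track C: 16,000 × 2,418 × 1 × 1 = 38,688,000 bytes.
Total = 1,332,801,600 bytes = 1.24 GiB.

1.24 GiB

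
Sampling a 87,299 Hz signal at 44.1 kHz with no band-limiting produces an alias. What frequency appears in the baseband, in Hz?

901 Hz

Nyquist = 44,100/2 = 22,050 Hz; 87,299 Hz exceeds it.
Alias = |87,299 − 2×44,100| = |87,299 − 88,200| = 901 Hz.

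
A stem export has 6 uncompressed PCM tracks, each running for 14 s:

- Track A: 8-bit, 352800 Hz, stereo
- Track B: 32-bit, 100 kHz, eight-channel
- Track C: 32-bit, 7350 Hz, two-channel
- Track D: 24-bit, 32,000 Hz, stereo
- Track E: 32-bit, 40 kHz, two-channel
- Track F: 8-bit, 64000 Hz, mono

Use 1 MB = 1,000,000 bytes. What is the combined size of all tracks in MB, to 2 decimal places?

Track A: 352,800 × 14 × 1 × 2 = 9,878,400 bytes.
Track B: 100,000 × 14 × 4 × 8 = 44,800,000 bytes.
Track C: 7,350 × 14 × 4 × 2 = 823,200 bytes.
Track D: 32,000 × 14 × 3 × 2 = 2,688,000 bytes.
Track E: 40,000 × 14 × 4 × 2 = 4,480,000 bytes.
Track F: 64,000 × 14 × 1 × 1 = 896,000 bytes.
Total = 63,565,600 bytes = 63.57 MB.

63.57 MB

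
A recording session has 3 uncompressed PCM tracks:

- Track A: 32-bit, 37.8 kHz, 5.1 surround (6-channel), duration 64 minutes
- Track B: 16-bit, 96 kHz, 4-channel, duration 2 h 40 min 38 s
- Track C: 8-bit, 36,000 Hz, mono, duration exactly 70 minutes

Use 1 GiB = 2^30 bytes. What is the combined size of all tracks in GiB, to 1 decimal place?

10.3 GiB

Track A: 64 minutes = 3,840 s; 37,800 × 3,840 × 4 × 6 = 3,483,648,000 bytes.
Track B: 2 h 40 min 38 s = 9,638 s; 96,000 × 9,638 × 2 × 4 = 7,401,984,000 bytes.
Track C: exactly 70 minutes = 4,200 s; 36,000 × 4,200 × 1 × 1 = 151,200,000 bytes.
Total = 11,036,832,000 bytes = 10.3 GiB.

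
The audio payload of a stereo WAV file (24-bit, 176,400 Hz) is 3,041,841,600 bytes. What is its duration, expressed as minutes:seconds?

47:54

Byte rate = 176,400 × 3 × 2 = 1,058,400 bytes/s.
Duration = 3,041,841,600 / 1,058,400 = 2,874 s.
2,874 s = 47:54.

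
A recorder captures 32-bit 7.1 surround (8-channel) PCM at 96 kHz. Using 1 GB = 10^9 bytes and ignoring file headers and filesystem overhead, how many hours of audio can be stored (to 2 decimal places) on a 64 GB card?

Uncompressed byte rate = 96,000 × 4 × 8 = 3,072,000 bytes/s.
Capacity = 64 × 1,000,000,000 = 64,000,000,000 bytes.
64,000,000,000 / 3,072,000 ≈ 20833.33 s → 5.79 hours.

5.79 hours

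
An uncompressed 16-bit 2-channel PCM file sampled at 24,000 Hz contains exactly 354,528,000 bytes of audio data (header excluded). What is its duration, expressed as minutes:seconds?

Byte rate = 24,000 × 2 × 2 = 96,000 bytes/s.
Duration = 354,528,000 / 96,000 = 3,693 s.
3,693 s = 61:33.

61:33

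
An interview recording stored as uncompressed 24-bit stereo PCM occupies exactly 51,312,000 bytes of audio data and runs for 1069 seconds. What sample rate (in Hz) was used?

8,000 Hz

Bytes = sample_rate × seconds × bytes_per_sample × channels.
sample_rate = 51,312,000 / (1,069 × 3 × 2) = 51,312,000 / 6,414 = 8,000 Hz.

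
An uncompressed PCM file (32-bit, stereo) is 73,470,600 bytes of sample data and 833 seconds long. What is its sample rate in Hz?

11,025 Hz

Bytes = sample_rate × seconds × bytes_per_sample × channels.
sample_rate = 73,470,600 / (833 × 4 × 2) = 73,470,600 / 6,664 = 11,025 Hz.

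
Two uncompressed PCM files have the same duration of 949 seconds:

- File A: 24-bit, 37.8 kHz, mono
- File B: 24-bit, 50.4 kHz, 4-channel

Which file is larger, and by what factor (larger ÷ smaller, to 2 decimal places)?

File B, by a factor of 5.33

File A: 37,800 × 3 × 1 = 113,400 bytes/s.
File B: 50,400 × 3 × 4 = 604,800 bytes/s.
File B is larger; ratio = 573,955,200 / 107,616,600 = 5.33.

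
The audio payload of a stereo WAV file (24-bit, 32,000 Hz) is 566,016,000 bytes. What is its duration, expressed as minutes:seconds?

49:08

Byte rate = 32,000 × 3 × 2 = 192,000 bytes/s.
Duration = 566,016,000 / 192,000 = 2,948 s.
2,948 s = 49:08.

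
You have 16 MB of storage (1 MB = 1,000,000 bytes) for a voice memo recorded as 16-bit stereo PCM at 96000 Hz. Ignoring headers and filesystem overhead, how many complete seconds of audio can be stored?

Uncompressed byte rate = 96,000 × 2 × 2 = 384,000 bytes/s.
Capacity = 16 × 1,000,000 = 16,000,000 bytes.
16,000,000 / 384,000 ≈ 41.67 s → 41 seconds.

41 seconds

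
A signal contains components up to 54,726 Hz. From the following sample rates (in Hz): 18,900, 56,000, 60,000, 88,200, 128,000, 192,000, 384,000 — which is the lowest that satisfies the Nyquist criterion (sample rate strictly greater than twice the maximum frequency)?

Need sample rate > 2 × 54,726 = 109,452 Hz.
Lowest listed rate above 109,452 Hz is 128,000 Hz.

128,000 Hz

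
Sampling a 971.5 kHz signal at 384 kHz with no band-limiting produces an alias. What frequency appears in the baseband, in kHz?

Nyquist = 384,000/2 = 192,000 Hz; 971,500 Hz exceeds it.
Alias = |971,500 − 3×384,000| = |971,500 − 1,152,000| = 180,500 Hz = 180.5 kHz.

180.5 kHz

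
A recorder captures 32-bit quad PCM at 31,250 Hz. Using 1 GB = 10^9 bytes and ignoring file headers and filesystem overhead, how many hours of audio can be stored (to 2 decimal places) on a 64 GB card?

Uncompressed byte rate = 31,250 × 4 × 4 = 500,000 bytes/s.
Capacity = 64 × 1,000,000,000 = 64,000,000,000 bytes.
64,000,000,000 / 500,000 ≈ 128000 s → 35.56 hours.

35.56 hours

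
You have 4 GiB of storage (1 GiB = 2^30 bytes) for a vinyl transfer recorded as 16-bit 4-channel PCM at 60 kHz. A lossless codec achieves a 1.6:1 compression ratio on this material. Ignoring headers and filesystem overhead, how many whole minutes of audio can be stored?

Uncompressed byte rate = 60,000 × 2 × 4 = 480,000 bytes/s.
After 1.6:1 compression, effective rate ≈ 300000 bytes/s.
Capacity = 4 × 1,073,741,824 = 4,294,967,296 bytes.
4,294,967,296 / effective rate ≈ 14316.56 s → 238 minutes.

238 minutes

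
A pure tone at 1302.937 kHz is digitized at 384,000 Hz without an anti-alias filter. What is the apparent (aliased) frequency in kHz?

150.937 kHz

Nyquist = 384,000/2 = 192,000 Hz; 1,302,937 Hz exceeds it.
Alias = |1,302,937 − 3×384,000| = |1,302,937 − 1,152,000| = 150,937 Hz = 150.937 kHz.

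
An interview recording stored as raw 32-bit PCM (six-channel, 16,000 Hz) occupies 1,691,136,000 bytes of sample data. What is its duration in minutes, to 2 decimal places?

73.40 minutes

Byte rate = 16,000 × 4 × 6 = 384,000 bytes/s.
Duration = 1,691,136,000 / 384,000 = 4,404 s.
4,404 s / 60 = 73.40 minutes.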